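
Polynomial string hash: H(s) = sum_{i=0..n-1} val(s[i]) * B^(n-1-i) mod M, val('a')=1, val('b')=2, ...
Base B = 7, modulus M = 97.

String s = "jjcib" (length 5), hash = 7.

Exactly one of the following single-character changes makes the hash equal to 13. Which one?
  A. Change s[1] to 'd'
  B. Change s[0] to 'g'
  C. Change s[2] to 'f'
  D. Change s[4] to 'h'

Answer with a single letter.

Answer: D

Derivation:
Option A: s[1]='j'->'d', delta=(4-10)*7^3 mod 97 = 76, hash=7+76 mod 97 = 83
Option B: s[0]='j'->'g', delta=(7-10)*7^4 mod 97 = 72, hash=7+72 mod 97 = 79
Option C: s[2]='c'->'f', delta=(6-3)*7^2 mod 97 = 50, hash=7+50 mod 97 = 57
Option D: s[4]='b'->'h', delta=(8-2)*7^0 mod 97 = 6, hash=7+6 mod 97 = 13 <-- target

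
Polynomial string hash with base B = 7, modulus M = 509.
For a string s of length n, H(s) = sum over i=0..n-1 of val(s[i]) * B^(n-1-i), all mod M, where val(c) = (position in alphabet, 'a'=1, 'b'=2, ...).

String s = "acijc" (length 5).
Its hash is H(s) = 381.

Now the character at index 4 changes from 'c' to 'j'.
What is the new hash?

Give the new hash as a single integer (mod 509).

Answer: 388

Derivation:
val('c') = 3, val('j') = 10
Position k = 4, exponent = n-1-k = 0
B^0 mod M = 7^0 mod 509 = 1
Delta = (10 - 3) * 1 mod 509 = 7
New hash = (381 + 7) mod 509 = 388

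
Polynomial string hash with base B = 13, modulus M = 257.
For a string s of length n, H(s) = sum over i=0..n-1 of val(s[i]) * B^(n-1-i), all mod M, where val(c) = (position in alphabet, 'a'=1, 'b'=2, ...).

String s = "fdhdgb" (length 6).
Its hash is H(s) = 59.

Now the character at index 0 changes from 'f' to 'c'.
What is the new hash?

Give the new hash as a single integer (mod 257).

val('f') = 6, val('c') = 3
Position k = 0, exponent = n-1-k = 5
B^5 mod M = 13^5 mod 257 = 185
Delta = (3 - 6) * 185 mod 257 = 216
New hash = (59 + 216) mod 257 = 18

Answer: 18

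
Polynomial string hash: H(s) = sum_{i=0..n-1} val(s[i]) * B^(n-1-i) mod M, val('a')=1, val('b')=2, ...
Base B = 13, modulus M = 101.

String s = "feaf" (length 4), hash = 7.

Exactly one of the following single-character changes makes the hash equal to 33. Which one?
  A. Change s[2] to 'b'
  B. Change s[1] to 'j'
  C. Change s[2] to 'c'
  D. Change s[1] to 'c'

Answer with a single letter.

Option A: s[2]='a'->'b', delta=(2-1)*13^1 mod 101 = 13, hash=7+13 mod 101 = 20
Option B: s[1]='e'->'j', delta=(10-5)*13^2 mod 101 = 37, hash=7+37 mod 101 = 44
Option C: s[2]='a'->'c', delta=(3-1)*13^1 mod 101 = 26, hash=7+26 mod 101 = 33 <-- target
Option D: s[1]='e'->'c', delta=(3-5)*13^2 mod 101 = 66, hash=7+66 mod 101 = 73

Answer: C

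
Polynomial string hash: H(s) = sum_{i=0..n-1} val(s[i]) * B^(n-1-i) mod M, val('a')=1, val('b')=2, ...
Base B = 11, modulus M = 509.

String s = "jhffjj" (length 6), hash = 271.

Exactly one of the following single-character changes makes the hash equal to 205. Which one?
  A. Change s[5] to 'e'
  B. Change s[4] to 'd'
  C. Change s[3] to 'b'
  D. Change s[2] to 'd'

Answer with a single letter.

Option A: s[5]='j'->'e', delta=(5-10)*11^0 mod 509 = 504, hash=271+504 mod 509 = 266
Option B: s[4]='j'->'d', delta=(4-10)*11^1 mod 509 = 443, hash=271+443 mod 509 = 205 <-- target
Option C: s[3]='f'->'b', delta=(2-6)*11^2 mod 509 = 25, hash=271+25 mod 509 = 296
Option D: s[2]='f'->'d', delta=(4-6)*11^3 mod 509 = 392, hash=271+392 mod 509 = 154

Answer: B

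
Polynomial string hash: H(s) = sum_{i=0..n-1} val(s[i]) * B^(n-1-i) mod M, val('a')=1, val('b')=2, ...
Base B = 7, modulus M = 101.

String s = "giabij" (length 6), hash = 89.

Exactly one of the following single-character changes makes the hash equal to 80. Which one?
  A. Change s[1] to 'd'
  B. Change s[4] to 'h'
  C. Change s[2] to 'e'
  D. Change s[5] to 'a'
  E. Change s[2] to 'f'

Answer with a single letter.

Answer: D

Derivation:
Option A: s[1]='i'->'d', delta=(4-9)*7^4 mod 101 = 14, hash=89+14 mod 101 = 2
Option B: s[4]='i'->'h', delta=(8-9)*7^1 mod 101 = 94, hash=89+94 mod 101 = 82
Option C: s[2]='a'->'e', delta=(5-1)*7^3 mod 101 = 59, hash=89+59 mod 101 = 47
Option D: s[5]='j'->'a', delta=(1-10)*7^0 mod 101 = 92, hash=89+92 mod 101 = 80 <-- target
Option E: s[2]='a'->'f', delta=(6-1)*7^3 mod 101 = 99, hash=89+99 mod 101 = 87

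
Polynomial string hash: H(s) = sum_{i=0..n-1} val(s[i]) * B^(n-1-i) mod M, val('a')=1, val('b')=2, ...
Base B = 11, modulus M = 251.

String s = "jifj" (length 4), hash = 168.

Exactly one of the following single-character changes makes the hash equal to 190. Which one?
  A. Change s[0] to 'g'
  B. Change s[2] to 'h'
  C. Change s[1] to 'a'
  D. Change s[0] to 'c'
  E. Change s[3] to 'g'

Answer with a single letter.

Option A: s[0]='j'->'g', delta=(7-10)*11^3 mod 251 = 23, hash=168+23 mod 251 = 191
Option B: s[2]='f'->'h', delta=(8-6)*11^1 mod 251 = 22, hash=168+22 mod 251 = 190 <-- target
Option C: s[1]='i'->'a', delta=(1-9)*11^2 mod 251 = 36, hash=168+36 mod 251 = 204
Option D: s[0]='j'->'c', delta=(3-10)*11^3 mod 251 = 221, hash=168+221 mod 251 = 138
Option E: s[3]='j'->'g', delta=(7-10)*11^0 mod 251 = 248, hash=168+248 mod 251 = 165

Answer: B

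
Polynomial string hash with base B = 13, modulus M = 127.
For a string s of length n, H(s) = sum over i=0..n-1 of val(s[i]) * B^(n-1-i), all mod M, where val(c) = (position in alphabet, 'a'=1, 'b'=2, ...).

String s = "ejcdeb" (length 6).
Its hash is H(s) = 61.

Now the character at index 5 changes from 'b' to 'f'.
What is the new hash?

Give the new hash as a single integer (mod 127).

Answer: 65

Derivation:
val('b') = 2, val('f') = 6
Position k = 5, exponent = n-1-k = 0
B^0 mod M = 13^0 mod 127 = 1
Delta = (6 - 2) * 1 mod 127 = 4
New hash = (61 + 4) mod 127 = 65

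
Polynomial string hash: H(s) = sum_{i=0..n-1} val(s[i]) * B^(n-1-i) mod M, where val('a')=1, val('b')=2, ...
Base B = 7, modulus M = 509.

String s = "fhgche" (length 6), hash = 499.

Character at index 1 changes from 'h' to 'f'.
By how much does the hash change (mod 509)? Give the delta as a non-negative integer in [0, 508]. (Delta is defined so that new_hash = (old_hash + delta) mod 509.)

Answer: 288

Derivation:
Delta formula: (val(new) - val(old)) * B^(n-1-k) mod M
  val('f') - val('h') = 6 - 8 = -2
  B^(n-1-k) = 7^4 mod 509 = 365
  Delta = -2 * 365 mod 509 = 288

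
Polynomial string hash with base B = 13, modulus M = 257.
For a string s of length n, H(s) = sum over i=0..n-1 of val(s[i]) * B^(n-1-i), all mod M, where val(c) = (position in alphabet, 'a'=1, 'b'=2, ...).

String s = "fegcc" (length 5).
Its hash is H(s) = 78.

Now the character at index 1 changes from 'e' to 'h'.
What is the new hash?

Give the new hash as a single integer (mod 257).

Answer: 244

Derivation:
val('e') = 5, val('h') = 8
Position k = 1, exponent = n-1-k = 3
B^3 mod M = 13^3 mod 257 = 141
Delta = (8 - 5) * 141 mod 257 = 166
New hash = (78 + 166) mod 257 = 244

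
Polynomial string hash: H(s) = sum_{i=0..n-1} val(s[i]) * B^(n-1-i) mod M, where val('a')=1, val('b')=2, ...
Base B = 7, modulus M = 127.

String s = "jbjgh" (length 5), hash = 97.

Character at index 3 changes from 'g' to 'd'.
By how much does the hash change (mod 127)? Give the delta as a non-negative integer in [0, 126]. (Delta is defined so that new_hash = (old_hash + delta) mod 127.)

Answer: 106

Derivation:
Delta formula: (val(new) - val(old)) * B^(n-1-k) mod M
  val('d') - val('g') = 4 - 7 = -3
  B^(n-1-k) = 7^1 mod 127 = 7
  Delta = -3 * 7 mod 127 = 106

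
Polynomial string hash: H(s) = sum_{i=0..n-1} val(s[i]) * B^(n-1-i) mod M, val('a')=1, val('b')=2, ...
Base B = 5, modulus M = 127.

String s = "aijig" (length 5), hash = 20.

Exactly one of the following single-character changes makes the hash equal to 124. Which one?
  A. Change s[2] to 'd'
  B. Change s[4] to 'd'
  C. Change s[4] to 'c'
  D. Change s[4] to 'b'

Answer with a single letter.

Option A: s[2]='j'->'d', delta=(4-10)*5^2 mod 127 = 104, hash=20+104 mod 127 = 124 <-- target
Option B: s[4]='g'->'d', delta=(4-7)*5^0 mod 127 = 124, hash=20+124 mod 127 = 17
Option C: s[4]='g'->'c', delta=(3-7)*5^0 mod 127 = 123, hash=20+123 mod 127 = 16
Option D: s[4]='g'->'b', delta=(2-7)*5^0 mod 127 = 122, hash=20+122 mod 127 = 15

Answer: A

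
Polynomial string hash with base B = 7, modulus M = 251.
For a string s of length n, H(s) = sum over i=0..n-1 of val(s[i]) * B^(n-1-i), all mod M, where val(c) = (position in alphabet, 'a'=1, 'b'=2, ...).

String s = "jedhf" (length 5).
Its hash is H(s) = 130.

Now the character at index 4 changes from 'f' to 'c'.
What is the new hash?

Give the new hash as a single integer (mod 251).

Answer: 127

Derivation:
val('f') = 6, val('c') = 3
Position k = 4, exponent = n-1-k = 0
B^0 mod M = 7^0 mod 251 = 1
Delta = (3 - 6) * 1 mod 251 = 248
New hash = (130 + 248) mod 251 = 127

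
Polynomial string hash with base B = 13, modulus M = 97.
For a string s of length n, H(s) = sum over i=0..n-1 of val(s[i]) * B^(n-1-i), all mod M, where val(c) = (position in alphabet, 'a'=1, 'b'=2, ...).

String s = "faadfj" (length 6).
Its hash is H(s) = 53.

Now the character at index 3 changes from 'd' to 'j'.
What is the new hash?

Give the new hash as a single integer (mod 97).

Answer: 0

Derivation:
val('d') = 4, val('j') = 10
Position k = 3, exponent = n-1-k = 2
B^2 mod M = 13^2 mod 97 = 72
Delta = (10 - 4) * 72 mod 97 = 44
New hash = (53 + 44) mod 97 = 0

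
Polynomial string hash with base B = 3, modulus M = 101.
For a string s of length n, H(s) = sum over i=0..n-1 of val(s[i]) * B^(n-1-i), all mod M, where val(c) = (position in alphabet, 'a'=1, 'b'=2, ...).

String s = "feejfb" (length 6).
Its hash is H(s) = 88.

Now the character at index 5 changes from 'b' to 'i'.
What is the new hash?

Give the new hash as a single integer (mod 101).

val('b') = 2, val('i') = 9
Position k = 5, exponent = n-1-k = 0
B^0 mod M = 3^0 mod 101 = 1
Delta = (9 - 2) * 1 mod 101 = 7
New hash = (88 + 7) mod 101 = 95

Answer: 95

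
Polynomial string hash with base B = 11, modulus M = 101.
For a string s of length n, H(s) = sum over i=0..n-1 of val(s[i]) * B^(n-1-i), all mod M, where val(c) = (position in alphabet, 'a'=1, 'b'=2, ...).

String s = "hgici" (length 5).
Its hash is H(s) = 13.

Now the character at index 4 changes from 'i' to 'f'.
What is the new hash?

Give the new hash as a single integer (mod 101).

Answer: 10

Derivation:
val('i') = 9, val('f') = 6
Position k = 4, exponent = n-1-k = 0
B^0 mod M = 11^0 mod 101 = 1
Delta = (6 - 9) * 1 mod 101 = 98
New hash = (13 + 98) mod 101 = 10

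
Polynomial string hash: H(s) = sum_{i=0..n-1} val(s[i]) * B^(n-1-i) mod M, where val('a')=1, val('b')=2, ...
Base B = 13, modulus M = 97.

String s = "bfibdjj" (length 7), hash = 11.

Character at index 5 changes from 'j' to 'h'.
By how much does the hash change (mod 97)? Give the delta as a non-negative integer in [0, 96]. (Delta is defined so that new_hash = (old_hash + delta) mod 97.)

Answer: 71

Derivation:
Delta formula: (val(new) - val(old)) * B^(n-1-k) mod M
  val('h') - val('j') = 8 - 10 = -2
  B^(n-1-k) = 13^1 mod 97 = 13
  Delta = -2 * 13 mod 97 = 71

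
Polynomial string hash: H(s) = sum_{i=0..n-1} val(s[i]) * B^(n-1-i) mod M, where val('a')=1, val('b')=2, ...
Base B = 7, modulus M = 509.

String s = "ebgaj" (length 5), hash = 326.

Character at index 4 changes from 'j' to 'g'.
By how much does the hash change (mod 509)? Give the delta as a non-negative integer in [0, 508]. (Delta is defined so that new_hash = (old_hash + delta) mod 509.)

Delta formula: (val(new) - val(old)) * B^(n-1-k) mod M
  val('g') - val('j') = 7 - 10 = -3
  B^(n-1-k) = 7^0 mod 509 = 1
  Delta = -3 * 1 mod 509 = 506

Answer: 506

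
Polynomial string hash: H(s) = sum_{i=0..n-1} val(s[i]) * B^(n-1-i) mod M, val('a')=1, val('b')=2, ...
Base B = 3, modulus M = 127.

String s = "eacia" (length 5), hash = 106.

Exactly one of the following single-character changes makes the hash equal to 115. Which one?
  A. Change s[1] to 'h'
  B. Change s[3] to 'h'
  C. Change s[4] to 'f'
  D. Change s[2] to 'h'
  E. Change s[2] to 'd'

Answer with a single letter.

Answer: E

Derivation:
Option A: s[1]='a'->'h', delta=(8-1)*3^3 mod 127 = 62, hash=106+62 mod 127 = 41
Option B: s[3]='i'->'h', delta=(8-9)*3^1 mod 127 = 124, hash=106+124 mod 127 = 103
Option C: s[4]='a'->'f', delta=(6-1)*3^0 mod 127 = 5, hash=106+5 mod 127 = 111
Option D: s[2]='c'->'h', delta=(8-3)*3^2 mod 127 = 45, hash=106+45 mod 127 = 24
Option E: s[2]='c'->'d', delta=(4-3)*3^2 mod 127 = 9, hash=106+9 mod 127 = 115 <-- target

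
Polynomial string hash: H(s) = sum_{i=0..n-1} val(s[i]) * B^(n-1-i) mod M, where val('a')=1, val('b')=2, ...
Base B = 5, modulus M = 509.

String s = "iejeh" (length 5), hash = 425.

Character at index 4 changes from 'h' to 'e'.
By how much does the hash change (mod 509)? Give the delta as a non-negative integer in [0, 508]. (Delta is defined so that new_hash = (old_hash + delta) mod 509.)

Delta formula: (val(new) - val(old)) * B^(n-1-k) mod M
  val('e') - val('h') = 5 - 8 = -3
  B^(n-1-k) = 5^0 mod 509 = 1
  Delta = -3 * 1 mod 509 = 506

Answer: 506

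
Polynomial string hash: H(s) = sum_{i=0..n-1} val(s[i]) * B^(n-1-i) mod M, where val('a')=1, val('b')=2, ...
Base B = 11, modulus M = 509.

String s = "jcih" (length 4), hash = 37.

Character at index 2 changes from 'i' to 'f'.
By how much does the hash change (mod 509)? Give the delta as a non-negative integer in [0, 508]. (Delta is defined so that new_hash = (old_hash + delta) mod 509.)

Delta formula: (val(new) - val(old)) * B^(n-1-k) mod M
  val('f') - val('i') = 6 - 9 = -3
  B^(n-1-k) = 11^1 mod 509 = 11
  Delta = -3 * 11 mod 509 = 476

Answer: 476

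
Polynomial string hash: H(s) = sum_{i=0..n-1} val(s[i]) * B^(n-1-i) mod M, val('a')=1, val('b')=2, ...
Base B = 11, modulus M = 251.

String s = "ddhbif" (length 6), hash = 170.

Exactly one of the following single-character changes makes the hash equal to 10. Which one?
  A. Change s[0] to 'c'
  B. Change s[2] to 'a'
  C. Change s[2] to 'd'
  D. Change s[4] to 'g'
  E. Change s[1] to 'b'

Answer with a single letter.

Answer: A

Derivation:
Option A: s[0]='d'->'c', delta=(3-4)*11^5 mod 251 = 91, hash=170+91 mod 251 = 10 <-- target
Option B: s[2]='h'->'a', delta=(1-8)*11^3 mod 251 = 221, hash=170+221 mod 251 = 140
Option C: s[2]='h'->'d', delta=(4-8)*11^3 mod 251 = 198, hash=170+198 mod 251 = 117
Option D: s[4]='i'->'g', delta=(7-9)*11^1 mod 251 = 229, hash=170+229 mod 251 = 148
Option E: s[1]='d'->'b', delta=(2-4)*11^4 mod 251 = 85, hash=170+85 mod 251 = 4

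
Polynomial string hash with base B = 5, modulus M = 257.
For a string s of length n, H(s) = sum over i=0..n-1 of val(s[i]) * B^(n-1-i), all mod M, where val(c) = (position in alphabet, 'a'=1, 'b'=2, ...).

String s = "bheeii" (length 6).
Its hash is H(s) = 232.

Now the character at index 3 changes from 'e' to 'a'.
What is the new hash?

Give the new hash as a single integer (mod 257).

val('e') = 5, val('a') = 1
Position k = 3, exponent = n-1-k = 2
B^2 mod M = 5^2 mod 257 = 25
Delta = (1 - 5) * 25 mod 257 = 157
New hash = (232 + 157) mod 257 = 132

Answer: 132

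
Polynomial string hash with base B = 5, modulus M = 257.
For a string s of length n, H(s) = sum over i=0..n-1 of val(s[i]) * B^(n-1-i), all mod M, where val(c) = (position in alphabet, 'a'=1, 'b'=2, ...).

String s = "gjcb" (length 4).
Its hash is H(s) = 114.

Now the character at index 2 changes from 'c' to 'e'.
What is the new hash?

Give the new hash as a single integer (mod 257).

Answer: 124

Derivation:
val('c') = 3, val('e') = 5
Position k = 2, exponent = n-1-k = 1
B^1 mod M = 5^1 mod 257 = 5
Delta = (5 - 3) * 5 mod 257 = 10
New hash = (114 + 10) mod 257 = 124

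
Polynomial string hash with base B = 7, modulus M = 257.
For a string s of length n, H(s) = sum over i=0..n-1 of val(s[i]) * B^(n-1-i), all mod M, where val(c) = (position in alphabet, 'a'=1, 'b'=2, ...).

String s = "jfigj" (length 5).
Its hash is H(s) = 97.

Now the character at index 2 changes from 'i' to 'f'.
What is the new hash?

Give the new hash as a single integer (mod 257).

Answer: 207

Derivation:
val('i') = 9, val('f') = 6
Position k = 2, exponent = n-1-k = 2
B^2 mod M = 7^2 mod 257 = 49
Delta = (6 - 9) * 49 mod 257 = 110
New hash = (97 + 110) mod 257 = 207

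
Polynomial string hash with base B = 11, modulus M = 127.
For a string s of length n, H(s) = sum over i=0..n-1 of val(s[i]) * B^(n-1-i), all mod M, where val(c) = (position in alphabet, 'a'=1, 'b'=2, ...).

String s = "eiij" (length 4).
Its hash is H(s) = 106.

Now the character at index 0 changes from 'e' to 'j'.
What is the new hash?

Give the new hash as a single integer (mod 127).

val('e') = 5, val('j') = 10
Position k = 0, exponent = n-1-k = 3
B^3 mod M = 11^3 mod 127 = 61
Delta = (10 - 5) * 61 mod 127 = 51
New hash = (106 + 51) mod 127 = 30

Answer: 30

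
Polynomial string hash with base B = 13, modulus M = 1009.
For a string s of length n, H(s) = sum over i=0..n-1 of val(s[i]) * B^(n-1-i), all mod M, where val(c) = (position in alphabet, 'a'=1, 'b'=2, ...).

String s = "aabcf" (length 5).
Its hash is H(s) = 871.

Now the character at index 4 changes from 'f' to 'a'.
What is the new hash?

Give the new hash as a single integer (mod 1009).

val('f') = 6, val('a') = 1
Position k = 4, exponent = n-1-k = 0
B^0 mod M = 13^0 mod 1009 = 1
Delta = (1 - 6) * 1 mod 1009 = 1004
New hash = (871 + 1004) mod 1009 = 866

Answer: 866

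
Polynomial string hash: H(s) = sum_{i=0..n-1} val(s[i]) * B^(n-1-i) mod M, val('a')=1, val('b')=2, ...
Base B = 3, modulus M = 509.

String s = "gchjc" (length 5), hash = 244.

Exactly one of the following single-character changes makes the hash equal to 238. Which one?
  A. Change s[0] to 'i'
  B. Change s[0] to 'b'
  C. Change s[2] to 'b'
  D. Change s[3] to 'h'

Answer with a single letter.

Answer: D

Derivation:
Option A: s[0]='g'->'i', delta=(9-7)*3^4 mod 509 = 162, hash=244+162 mod 509 = 406
Option B: s[0]='g'->'b', delta=(2-7)*3^4 mod 509 = 104, hash=244+104 mod 509 = 348
Option C: s[2]='h'->'b', delta=(2-8)*3^2 mod 509 = 455, hash=244+455 mod 509 = 190
Option D: s[3]='j'->'h', delta=(8-10)*3^1 mod 509 = 503, hash=244+503 mod 509 = 238 <-- target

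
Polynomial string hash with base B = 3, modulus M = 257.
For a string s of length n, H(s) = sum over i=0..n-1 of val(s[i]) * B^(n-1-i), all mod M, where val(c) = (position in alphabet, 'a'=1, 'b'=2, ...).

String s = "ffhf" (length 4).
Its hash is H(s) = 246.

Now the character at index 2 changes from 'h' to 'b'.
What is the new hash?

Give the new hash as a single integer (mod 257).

Answer: 228

Derivation:
val('h') = 8, val('b') = 2
Position k = 2, exponent = n-1-k = 1
B^1 mod M = 3^1 mod 257 = 3
Delta = (2 - 8) * 3 mod 257 = 239
New hash = (246 + 239) mod 257 = 228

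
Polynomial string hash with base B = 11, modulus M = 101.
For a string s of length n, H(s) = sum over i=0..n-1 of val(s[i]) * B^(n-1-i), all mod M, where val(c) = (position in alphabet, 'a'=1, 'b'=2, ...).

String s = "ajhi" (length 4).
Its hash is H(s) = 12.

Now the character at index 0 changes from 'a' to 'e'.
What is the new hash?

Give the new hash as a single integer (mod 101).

val('a') = 1, val('e') = 5
Position k = 0, exponent = n-1-k = 3
B^3 mod M = 11^3 mod 101 = 18
Delta = (5 - 1) * 18 mod 101 = 72
New hash = (12 + 72) mod 101 = 84

Answer: 84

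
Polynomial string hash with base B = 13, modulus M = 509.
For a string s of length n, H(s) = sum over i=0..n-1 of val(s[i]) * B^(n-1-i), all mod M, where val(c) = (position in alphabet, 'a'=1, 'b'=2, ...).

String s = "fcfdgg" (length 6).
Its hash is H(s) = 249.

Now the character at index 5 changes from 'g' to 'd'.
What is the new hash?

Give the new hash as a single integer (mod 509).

val('g') = 7, val('d') = 4
Position k = 5, exponent = n-1-k = 0
B^0 mod M = 13^0 mod 509 = 1
Delta = (4 - 7) * 1 mod 509 = 506
New hash = (249 + 506) mod 509 = 246

Answer: 246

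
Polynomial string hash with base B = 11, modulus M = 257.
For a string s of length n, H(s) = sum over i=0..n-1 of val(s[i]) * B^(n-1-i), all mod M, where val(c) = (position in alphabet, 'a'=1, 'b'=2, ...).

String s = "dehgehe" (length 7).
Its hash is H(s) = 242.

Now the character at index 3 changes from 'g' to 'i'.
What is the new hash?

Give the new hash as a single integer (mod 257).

Answer: 77

Derivation:
val('g') = 7, val('i') = 9
Position k = 3, exponent = n-1-k = 3
B^3 mod M = 11^3 mod 257 = 46
Delta = (9 - 7) * 46 mod 257 = 92
New hash = (242 + 92) mod 257 = 77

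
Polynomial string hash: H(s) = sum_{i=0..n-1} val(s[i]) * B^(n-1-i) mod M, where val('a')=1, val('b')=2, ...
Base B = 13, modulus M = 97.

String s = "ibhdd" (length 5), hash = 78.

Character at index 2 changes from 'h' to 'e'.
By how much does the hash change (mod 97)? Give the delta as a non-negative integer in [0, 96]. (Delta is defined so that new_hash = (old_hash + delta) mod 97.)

Answer: 75

Derivation:
Delta formula: (val(new) - val(old)) * B^(n-1-k) mod M
  val('e') - val('h') = 5 - 8 = -3
  B^(n-1-k) = 13^2 mod 97 = 72
  Delta = -3 * 72 mod 97 = 75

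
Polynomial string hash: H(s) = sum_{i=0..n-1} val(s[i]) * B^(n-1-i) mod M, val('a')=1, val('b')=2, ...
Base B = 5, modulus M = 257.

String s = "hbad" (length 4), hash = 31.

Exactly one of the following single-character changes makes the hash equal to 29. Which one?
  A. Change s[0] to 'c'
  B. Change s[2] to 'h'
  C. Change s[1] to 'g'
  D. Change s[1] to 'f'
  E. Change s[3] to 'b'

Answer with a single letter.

Option A: s[0]='h'->'c', delta=(3-8)*5^3 mod 257 = 146, hash=31+146 mod 257 = 177
Option B: s[2]='a'->'h', delta=(8-1)*5^1 mod 257 = 35, hash=31+35 mod 257 = 66
Option C: s[1]='b'->'g', delta=(7-2)*5^2 mod 257 = 125, hash=31+125 mod 257 = 156
Option D: s[1]='b'->'f', delta=(6-2)*5^2 mod 257 = 100, hash=31+100 mod 257 = 131
Option E: s[3]='d'->'b', delta=(2-4)*5^0 mod 257 = 255, hash=31+255 mod 257 = 29 <-- target

Answer: E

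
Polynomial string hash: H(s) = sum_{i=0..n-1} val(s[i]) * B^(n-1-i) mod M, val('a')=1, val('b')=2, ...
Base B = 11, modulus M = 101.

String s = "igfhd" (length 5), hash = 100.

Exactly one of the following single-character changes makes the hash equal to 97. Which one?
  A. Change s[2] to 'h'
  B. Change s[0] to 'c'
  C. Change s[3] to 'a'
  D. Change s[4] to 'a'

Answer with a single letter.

Answer: D

Derivation:
Option A: s[2]='f'->'h', delta=(8-6)*11^2 mod 101 = 40, hash=100+40 mod 101 = 39
Option B: s[0]='i'->'c', delta=(3-9)*11^4 mod 101 = 24, hash=100+24 mod 101 = 23
Option C: s[3]='h'->'a', delta=(1-8)*11^1 mod 101 = 24, hash=100+24 mod 101 = 23
Option D: s[4]='d'->'a', delta=(1-4)*11^0 mod 101 = 98, hash=100+98 mod 101 = 97 <-- target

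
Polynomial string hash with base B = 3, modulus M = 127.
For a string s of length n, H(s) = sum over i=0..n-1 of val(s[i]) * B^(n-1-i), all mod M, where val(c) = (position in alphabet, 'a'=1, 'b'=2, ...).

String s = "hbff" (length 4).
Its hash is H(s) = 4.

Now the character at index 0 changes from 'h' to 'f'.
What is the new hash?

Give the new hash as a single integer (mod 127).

val('h') = 8, val('f') = 6
Position k = 0, exponent = n-1-k = 3
B^3 mod M = 3^3 mod 127 = 27
Delta = (6 - 8) * 27 mod 127 = 73
New hash = (4 + 73) mod 127 = 77

Answer: 77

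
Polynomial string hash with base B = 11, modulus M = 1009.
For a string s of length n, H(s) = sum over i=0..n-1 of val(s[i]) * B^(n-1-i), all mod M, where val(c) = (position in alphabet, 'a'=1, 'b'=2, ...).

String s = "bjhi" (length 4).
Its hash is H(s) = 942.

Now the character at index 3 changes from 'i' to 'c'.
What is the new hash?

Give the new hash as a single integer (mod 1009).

Answer: 936

Derivation:
val('i') = 9, val('c') = 3
Position k = 3, exponent = n-1-k = 0
B^0 mod M = 11^0 mod 1009 = 1
Delta = (3 - 9) * 1 mod 1009 = 1003
New hash = (942 + 1003) mod 1009 = 936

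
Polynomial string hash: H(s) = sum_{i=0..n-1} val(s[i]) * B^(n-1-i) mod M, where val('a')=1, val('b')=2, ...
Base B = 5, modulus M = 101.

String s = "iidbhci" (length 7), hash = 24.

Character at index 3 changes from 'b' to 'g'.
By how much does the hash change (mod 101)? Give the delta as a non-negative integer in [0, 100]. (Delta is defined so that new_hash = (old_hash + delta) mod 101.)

Delta formula: (val(new) - val(old)) * B^(n-1-k) mod M
  val('g') - val('b') = 7 - 2 = 5
  B^(n-1-k) = 5^3 mod 101 = 24
  Delta = 5 * 24 mod 101 = 19

Answer: 19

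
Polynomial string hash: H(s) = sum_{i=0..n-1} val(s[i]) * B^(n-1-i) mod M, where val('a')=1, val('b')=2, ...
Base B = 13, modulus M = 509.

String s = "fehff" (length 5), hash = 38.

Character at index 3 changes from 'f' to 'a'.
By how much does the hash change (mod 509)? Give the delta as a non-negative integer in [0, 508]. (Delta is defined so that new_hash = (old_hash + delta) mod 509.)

Answer: 444

Derivation:
Delta formula: (val(new) - val(old)) * B^(n-1-k) mod M
  val('a') - val('f') = 1 - 6 = -5
  B^(n-1-k) = 13^1 mod 509 = 13
  Delta = -5 * 13 mod 509 = 444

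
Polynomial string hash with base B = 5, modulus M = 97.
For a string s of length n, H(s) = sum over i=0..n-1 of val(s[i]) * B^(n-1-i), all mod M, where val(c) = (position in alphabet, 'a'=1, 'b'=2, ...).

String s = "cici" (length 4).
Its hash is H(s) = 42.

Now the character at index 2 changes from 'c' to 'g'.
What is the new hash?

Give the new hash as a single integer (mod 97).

Answer: 62

Derivation:
val('c') = 3, val('g') = 7
Position k = 2, exponent = n-1-k = 1
B^1 mod M = 5^1 mod 97 = 5
Delta = (7 - 3) * 5 mod 97 = 20
New hash = (42 + 20) mod 97 = 62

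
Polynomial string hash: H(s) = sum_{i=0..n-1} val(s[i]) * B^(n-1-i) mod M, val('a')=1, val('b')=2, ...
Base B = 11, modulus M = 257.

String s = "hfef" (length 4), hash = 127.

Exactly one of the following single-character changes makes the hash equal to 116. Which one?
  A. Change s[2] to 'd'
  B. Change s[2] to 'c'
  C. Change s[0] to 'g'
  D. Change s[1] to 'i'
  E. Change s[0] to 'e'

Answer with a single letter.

Option A: s[2]='e'->'d', delta=(4-5)*11^1 mod 257 = 246, hash=127+246 mod 257 = 116 <-- target
Option B: s[2]='e'->'c', delta=(3-5)*11^1 mod 257 = 235, hash=127+235 mod 257 = 105
Option C: s[0]='h'->'g', delta=(7-8)*11^3 mod 257 = 211, hash=127+211 mod 257 = 81
Option D: s[1]='f'->'i', delta=(9-6)*11^2 mod 257 = 106, hash=127+106 mod 257 = 233
Option E: s[0]='h'->'e', delta=(5-8)*11^3 mod 257 = 119, hash=127+119 mod 257 = 246

Answer: A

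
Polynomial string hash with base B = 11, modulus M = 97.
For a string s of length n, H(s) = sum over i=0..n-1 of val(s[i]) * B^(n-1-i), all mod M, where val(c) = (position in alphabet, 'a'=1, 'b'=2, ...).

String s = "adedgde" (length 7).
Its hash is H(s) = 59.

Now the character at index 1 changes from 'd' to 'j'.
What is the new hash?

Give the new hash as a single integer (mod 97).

val('d') = 4, val('j') = 10
Position k = 1, exponent = n-1-k = 5
B^5 mod M = 11^5 mod 97 = 31
Delta = (10 - 4) * 31 mod 97 = 89
New hash = (59 + 89) mod 97 = 51

Answer: 51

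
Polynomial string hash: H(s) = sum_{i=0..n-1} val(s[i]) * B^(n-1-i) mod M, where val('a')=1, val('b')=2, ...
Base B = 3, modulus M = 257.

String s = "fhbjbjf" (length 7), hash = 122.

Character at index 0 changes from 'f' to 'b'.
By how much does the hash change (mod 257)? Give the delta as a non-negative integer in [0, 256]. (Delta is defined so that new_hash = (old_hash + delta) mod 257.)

Delta formula: (val(new) - val(old)) * B^(n-1-k) mod M
  val('b') - val('f') = 2 - 6 = -4
  B^(n-1-k) = 3^6 mod 257 = 215
  Delta = -4 * 215 mod 257 = 168

Answer: 168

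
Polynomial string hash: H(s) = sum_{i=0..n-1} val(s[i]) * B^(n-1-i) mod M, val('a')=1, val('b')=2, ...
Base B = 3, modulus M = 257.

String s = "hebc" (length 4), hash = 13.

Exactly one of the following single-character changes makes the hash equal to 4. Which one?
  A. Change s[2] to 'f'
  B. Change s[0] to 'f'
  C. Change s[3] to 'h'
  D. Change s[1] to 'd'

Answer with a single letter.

Option A: s[2]='b'->'f', delta=(6-2)*3^1 mod 257 = 12, hash=13+12 mod 257 = 25
Option B: s[0]='h'->'f', delta=(6-8)*3^3 mod 257 = 203, hash=13+203 mod 257 = 216
Option C: s[3]='c'->'h', delta=(8-3)*3^0 mod 257 = 5, hash=13+5 mod 257 = 18
Option D: s[1]='e'->'d', delta=(4-5)*3^2 mod 257 = 248, hash=13+248 mod 257 = 4 <-- target

Answer: D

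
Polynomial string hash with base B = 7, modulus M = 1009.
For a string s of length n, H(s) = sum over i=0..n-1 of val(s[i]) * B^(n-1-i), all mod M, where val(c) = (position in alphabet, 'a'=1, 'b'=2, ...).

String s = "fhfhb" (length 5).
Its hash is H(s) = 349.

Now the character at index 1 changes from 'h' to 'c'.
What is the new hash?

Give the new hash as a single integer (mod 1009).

Answer: 652

Derivation:
val('h') = 8, val('c') = 3
Position k = 1, exponent = n-1-k = 3
B^3 mod M = 7^3 mod 1009 = 343
Delta = (3 - 8) * 343 mod 1009 = 303
New hash = (349 + 303) mod 1009 = 652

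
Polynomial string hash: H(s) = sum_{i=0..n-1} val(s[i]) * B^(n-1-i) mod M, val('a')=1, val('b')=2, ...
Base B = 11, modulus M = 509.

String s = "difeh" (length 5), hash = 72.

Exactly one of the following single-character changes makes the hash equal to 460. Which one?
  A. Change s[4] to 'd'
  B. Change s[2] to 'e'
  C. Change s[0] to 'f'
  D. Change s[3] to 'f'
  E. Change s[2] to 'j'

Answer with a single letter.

Option A: s[4]='h'->'d', delta=(4-8)*11^0 mod 509 = 505, hash=72+505 mod 509 = 68
Option B: s[2]='f'->'e', delta=(5-6)*11^2 mod 509 = 388, hash=72+388 mod 509 = 460 <-- target
Option C: s[0]='d'->'f', delta=(6-4)*11^4 mod 509 = 269, hash=72+269 mod 509 = 341
Option D: s[3]='e'->'f', delta=(6-5)*11^1 mod 509 = 11, hash=72+11 mod 509 = 83
Option E: s[2]='f'->'j', delta=(10-6)*11^2 mod 509 = 484, hash=72+484 mod 509 = 47

Answer: B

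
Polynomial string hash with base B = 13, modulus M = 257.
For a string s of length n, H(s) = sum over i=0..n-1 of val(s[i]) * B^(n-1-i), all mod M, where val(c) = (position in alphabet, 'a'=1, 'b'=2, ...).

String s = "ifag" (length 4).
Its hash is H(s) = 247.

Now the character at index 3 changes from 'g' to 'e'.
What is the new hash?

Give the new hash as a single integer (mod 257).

Answer: 245

Derivation:
val('g') = 7, val('e') = 5
Position k = 3, exponent = n-1-k = 0
B^0 mod M = 13^0 mod 257 = 1
Delta = (5 - 7) * 1 mod 257 = 255
New hash = (247 + 255) mod 257 = 245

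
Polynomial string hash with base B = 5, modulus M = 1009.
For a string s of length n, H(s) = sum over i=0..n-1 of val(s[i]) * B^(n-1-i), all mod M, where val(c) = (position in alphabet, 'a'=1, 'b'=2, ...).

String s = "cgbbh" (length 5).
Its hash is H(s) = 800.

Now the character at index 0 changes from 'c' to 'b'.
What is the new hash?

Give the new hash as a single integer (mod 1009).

Answer: 175

Derivation:
val('c') = 3, val('b') = 2
Position k = 0, exponent = n-1-k = 4
B^4 mod M = 5^4 mod 1009 = 625
Delta = (2 - 3) * 625 mod 1009 = 384
New hash = (800 + 384) mod 1009 = 175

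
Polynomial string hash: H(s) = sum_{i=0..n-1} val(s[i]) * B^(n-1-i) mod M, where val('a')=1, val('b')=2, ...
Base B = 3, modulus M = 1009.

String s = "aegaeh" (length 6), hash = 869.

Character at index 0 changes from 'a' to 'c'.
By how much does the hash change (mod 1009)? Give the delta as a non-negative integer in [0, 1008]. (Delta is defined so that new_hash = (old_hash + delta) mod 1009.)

Answer: 486

Derivation:
Delta formula: (val(new) - val(old)) * B^(n-1-k) mod M
  val('c') - val('a') = 3 - 1 = 2
  B^(n-1-k) = 3^5 mod 1009 = 243
  Delta = 2 * 243 mod 1009 = 486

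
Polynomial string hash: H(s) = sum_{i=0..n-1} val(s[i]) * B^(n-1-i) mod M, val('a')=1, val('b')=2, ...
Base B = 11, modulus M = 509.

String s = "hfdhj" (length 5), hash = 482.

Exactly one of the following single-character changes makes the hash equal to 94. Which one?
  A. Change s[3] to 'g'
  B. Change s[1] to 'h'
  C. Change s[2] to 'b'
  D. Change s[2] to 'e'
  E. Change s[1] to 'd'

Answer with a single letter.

Option A: s[3]='h'->'g', delta=(7-8)*11^1 mod 509 = 498, hash=482+498 mod 509 = 471
Option B: s[1]='f'->'h', delta=(8-6)*11^3 mod 509 = 117, hash=482+117 mod 509 = 90
Option C: s[2]='d'->'b', delta=(2-4)*11^2 mod 509 = 267, hash=482+267 mod 509 = 240
Option D: s[2]='d'->'e', delta=(5-4)*11^2 mod 509 = 121, hash=482+121 mod 509 = 94 <-- target
Option E: s[1]='f'->'d', delta=(4-6)*11^3 mod 509 = 392, hash=482+392 mod 509 = 365

Answer: D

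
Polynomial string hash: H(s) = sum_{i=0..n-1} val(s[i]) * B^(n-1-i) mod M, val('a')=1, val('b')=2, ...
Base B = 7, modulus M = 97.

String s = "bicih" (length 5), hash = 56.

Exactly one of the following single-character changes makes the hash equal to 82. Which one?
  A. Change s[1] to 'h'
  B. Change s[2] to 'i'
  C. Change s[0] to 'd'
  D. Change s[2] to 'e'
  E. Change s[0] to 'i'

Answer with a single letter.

Answer: E

Derivation:
Option A: s[1]='i'->'h', delta=(8-9)*7^3 mod 97 = 45, hash=56+45 mod 97 = 4
Option B: s[2]='c'->'i', delta=(9-3)*7^2 mod 97 = 3, hash=56+3 mod 97 = 59
Option C: s[0]='b'->'d', delta=(4-2)*7^4 mod 97 = 49, hash=56+49 mod 97 = 8
Option D: s[2]='c'->'e', delta=(5-3)*7^2 mod 97 = 1, hash=56+1 mod 97 = 57
Option E: s[0]='b'->'i', delta=(9-2)*7^4 mod 97 = 26, hash=56+26 mod 97 = 82 <-- target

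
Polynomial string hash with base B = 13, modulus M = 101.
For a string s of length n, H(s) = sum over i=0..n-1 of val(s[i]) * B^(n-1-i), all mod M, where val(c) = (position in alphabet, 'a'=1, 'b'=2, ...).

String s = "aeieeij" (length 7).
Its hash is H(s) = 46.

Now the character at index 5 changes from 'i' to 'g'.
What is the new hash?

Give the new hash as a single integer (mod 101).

Answer: 20

Derivation:
val('i') = 9, val('g') = 7
Position k = 5, exponent = n-1-k = 1
B^1 mod M = 13^1 mod 101 = 13
Delta = (7 - 9) * 13 mod 101 = 75
New hash = (46 + 75) mod 101 = 20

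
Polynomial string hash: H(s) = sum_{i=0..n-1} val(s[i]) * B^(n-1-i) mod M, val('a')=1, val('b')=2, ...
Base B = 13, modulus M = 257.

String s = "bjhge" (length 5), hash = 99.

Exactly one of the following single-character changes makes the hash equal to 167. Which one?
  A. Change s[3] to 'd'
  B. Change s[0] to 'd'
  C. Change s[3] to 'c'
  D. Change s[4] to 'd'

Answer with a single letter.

Option A: s[3]='g'->'d', delta=(4-7)*13^1 mod 257 = 218, hash=99+218 mod 257 = 60
Option B: s[0]='b'->'d', delta=(4-2)*13^4 mod 257 = 68, hash=99+68 mod 257 = 167 <-- target
Option C: s[3]='g'->'c', delta=(3-7)*13^1 mod 257 = 205, hash=99+205 mod 257 = 47
Option D: s[4]='e'->'d', delta=(4-5)*13^0 mod 257 = 256, hash=99+256 mod 257 = 98

Answer: B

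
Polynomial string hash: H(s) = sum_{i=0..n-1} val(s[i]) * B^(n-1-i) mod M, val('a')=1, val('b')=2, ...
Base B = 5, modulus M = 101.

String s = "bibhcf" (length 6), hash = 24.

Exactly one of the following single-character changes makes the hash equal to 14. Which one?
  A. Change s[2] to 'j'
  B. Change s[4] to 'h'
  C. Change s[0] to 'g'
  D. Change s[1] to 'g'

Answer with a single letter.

Option A: s[2]='b'->'j', delta=(10-2)*5^3 mod 101 = 91, hash=24+91 mod 101 = 14 <-- target
Option B: s[4]='c'->'h', delta=(8-3)*5^1 mod 101 = 25, hash=24+25 mod 101 = 49
Option C: s[0]='b'->'g', delta=(7-2)*5^5 mod 101 = 71, hash=24+71 mod 101 = 95
Option D: s[1]='i'->'g', delta=(7-9)*5^4 mod 101 = 63, hash=24+63 mod 101 = 87

Answer: A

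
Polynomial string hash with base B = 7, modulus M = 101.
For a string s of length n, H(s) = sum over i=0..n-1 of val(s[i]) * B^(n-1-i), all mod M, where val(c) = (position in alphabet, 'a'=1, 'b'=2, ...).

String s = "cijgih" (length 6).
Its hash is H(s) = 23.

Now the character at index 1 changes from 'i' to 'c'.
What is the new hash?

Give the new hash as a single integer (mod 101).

Answer: 60

Derivation:
val('i') = 9, val('c') = 3
Position k = 1, exponent = n-1-k = 4
B^4 mod M = 7^4 mod 101 = 78
Delta = (3 - 9) * 78 mod 101 = 37
New hash = (23 + 37) mod 101 = 60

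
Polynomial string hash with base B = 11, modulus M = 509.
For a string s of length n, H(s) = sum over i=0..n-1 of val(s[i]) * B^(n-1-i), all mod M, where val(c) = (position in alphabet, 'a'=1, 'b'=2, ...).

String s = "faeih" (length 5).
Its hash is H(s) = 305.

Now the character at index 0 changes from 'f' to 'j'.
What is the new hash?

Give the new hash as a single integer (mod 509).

Answer: 334

Derivation:
val('f') = 6, val('j') = 10
Position k = 0, exponent = n-1-k = 4
B^4 mod M = 11^4 mod 509 = 389
Delta = (10 - 6) * 389 mod 509 = 29
New hash = (305 + 29) mod 509 = 334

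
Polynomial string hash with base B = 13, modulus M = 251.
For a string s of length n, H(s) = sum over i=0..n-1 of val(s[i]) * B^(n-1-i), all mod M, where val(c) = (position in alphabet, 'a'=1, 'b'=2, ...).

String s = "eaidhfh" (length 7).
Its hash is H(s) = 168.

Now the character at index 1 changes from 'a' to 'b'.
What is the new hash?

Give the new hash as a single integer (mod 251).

val('a') = 1, val('b') = 2
Position k = 1, exponent = n-1-k = 5
B^5 mod M = 13^5 mod 251 = 64
Delta = (2 - 1) * 64 mod 251 = 64
New hash = (168 + 64) mod 251 = 232

Answer: 232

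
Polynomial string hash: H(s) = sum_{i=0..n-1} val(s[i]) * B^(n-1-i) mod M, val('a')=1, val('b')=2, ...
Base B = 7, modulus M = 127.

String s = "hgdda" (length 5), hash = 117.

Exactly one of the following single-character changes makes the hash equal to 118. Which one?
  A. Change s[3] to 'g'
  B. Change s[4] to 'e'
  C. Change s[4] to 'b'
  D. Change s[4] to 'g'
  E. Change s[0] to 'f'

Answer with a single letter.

Answer: C

Derivation:
Option A: s[3]='d'->'g', delta=(7-4)*7^1 mod 127 = 21, hash=117+21 mod 127 = 11
Option B: s[4]='a'->'e', delta=(5-1)*7^0 mod 127 = 4, hash=117+4 mod 127 = 121
Option C: s[4]='a'->'b', delta=(2-1)*7^0 mod 127 = 1, hash=117+1 mod 127 = 118 <-- target
Option D: s[4]='a'->'g', delta=(7-1)*7^0 mod 127 = 6, hash=117+6 mod 127 = 123
Option E: s[0]='h'->'f', delta=(6-8)*7^4 mod 127 = 24, hash=117+24 mod 127 = 14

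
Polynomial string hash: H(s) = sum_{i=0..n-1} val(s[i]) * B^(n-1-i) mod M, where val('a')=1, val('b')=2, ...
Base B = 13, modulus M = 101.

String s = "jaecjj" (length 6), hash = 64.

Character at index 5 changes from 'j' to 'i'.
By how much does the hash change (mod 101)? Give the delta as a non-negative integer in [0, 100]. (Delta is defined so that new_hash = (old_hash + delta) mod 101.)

Answer: 100

Derivation:
Delta formula: (val(new) - val(old)) * B^(n-1-k) mod M
  val('i') - val('j') = 9 - 10 = -1
  B^(n-1-k) = 13^0 mod 101 = 1
  Delta = -1 * 1 mod 101 = 100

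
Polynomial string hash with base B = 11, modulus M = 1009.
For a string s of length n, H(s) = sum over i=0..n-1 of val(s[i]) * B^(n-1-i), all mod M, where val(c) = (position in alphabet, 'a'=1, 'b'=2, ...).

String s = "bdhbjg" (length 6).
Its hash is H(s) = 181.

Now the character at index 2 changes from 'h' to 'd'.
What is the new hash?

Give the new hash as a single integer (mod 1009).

Answer: 911

Derivation:
val('h') = 8, val('d') = 4
Position k = 2, exponent = n-1-k = 3
B^3 mod M = 11^3 mod 1009 = 322
Delta = (4 - 8) * 322 mod 1009 = 730
New hash = (181 + 730) mod 1009 = 911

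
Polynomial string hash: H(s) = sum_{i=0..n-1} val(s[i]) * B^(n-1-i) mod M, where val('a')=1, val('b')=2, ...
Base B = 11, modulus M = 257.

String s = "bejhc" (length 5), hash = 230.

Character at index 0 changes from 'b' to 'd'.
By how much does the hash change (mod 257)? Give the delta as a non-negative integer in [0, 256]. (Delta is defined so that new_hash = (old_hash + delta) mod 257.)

Answer: 241

Derivation:
Delta formula: (val(new) - val(old)) * B^(n-1-k) mod M
  val('d') - val('b') = 4 - 2 = 2
  B^(n-1-k) = 11^4 mod 257 = 249
  Delta = 2 * 249 mod 257 = 241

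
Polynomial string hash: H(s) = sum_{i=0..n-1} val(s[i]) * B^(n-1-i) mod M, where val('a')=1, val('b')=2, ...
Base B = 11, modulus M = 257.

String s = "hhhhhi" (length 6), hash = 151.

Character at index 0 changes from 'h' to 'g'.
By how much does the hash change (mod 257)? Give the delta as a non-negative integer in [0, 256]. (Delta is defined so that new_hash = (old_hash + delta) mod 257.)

Delta formula: (val(new) - val(old)) * B^(n-1-k) mod M
  val('g') - val('h') = 7 - 8 = -1
  B^(n-1-k) = 11^5 mod 257 = 169
  Delta = -1 * 169 mod 257 = 88

Answer: 88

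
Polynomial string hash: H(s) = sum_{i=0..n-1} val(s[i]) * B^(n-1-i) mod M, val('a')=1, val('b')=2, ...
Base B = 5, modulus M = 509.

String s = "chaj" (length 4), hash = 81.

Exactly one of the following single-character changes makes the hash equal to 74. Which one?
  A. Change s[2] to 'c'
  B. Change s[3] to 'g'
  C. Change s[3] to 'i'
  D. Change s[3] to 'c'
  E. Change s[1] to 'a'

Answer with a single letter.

Answer: D

Derivation:
Option A: s[2]='a'->'c', delta=(3-1)*5^1 mod 509 = 10, hash=81+10 mod 509 = 91
Option B: s[3]='j'->'g', delta=(7-10)*5^0 mod 509 = 506, hash=81+506 mod 509 = 78
Option C: s[3]='j'->'i', delta=(9-10)*5^0 mod 509 = 508, hash=81+508 mod 509 = 80
Option D: s[3]='j'->'c', delta=(3-10)*5^0 mod 509 = 502, hash=81+502 mod 509 = 74 <-- target
Option E: s[1]='h'->'a', delta=(1-8)*5^2 mod 509 = 334, hash=81+334 mod 509 = 415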